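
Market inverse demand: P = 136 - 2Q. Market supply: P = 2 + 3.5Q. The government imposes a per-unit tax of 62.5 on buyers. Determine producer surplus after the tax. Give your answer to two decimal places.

295.75

Without the tax, 136 - 2Q = 2 + 3.5Q so Q* = 24.3636 and P* = 87.2727.
A tax on buyers shifts demand down by 62.5: (136 - 62.5) - 2Q = 2 + 3.5Q, so Q_t = 13. Buyers pay P_b = 110; sellers receive P_s = P_b - 62.5 = 47.5.
PS = (1/2)(Q_t)(P_s - 2) = (1/2)(13)(45.5) = 295.75.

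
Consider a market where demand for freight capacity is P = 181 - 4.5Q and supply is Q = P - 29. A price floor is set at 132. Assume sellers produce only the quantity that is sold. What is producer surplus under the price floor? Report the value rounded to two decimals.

1062.27

Rewriting supply in inverse form: P = 29 + Q.
Without the control, 181 - 4.5Q = 29 + Q so Q* = 27.6364 and P* = 56.6364.
At P = 132, buyers demand (181 - 132)/4.5 = 10.8889 while sellers would supply more, so the quantity traded is 10.8889 at price 132.
The supply price at Q = 10.8889 is 39.8889. PS is the trapezoid between 132 and supply over [0, 10.8889]: (1/2)[(132 - 29) + (132 - 39.8889)](10.8889) = 1062.2716.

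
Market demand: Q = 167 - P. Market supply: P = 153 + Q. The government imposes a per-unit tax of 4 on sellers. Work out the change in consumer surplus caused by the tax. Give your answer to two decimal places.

-12.00

Rewriting demand in inverse form: P = 167 - Q.
Pre-tax equilibrium: 167 - Q = 153 + Q gives Q* = 7, P* = 160.
With the tax, sellers need 4 more per unit: 167 - Q = 153 + Q + 4, so Q_t = 5. Buyers pay P_b = 162; sellers receive P_s = P_b - 4 = 158.
Consumers lose the trapezoid between P* and P_b out to Q_t plus the triangle from Q_t to Q*: change in CS = 12.5 - 24.5 = -12.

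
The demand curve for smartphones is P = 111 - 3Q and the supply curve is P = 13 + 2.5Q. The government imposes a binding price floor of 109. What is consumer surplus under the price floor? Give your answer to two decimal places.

0.67

Without the control, 111 - 3Q = 13 + 2.5Q so Q* = 17.8182 and P* = 57.5455.
At the floor price 109, quantity demanded is (111 - 109)/3 = 0.6667; demand is the short side, so Q = 0.6667 trades at P = 109.
CS is the triangle under demand above 109: (1/2)(0.6667)(111 - 109) = 0.6667.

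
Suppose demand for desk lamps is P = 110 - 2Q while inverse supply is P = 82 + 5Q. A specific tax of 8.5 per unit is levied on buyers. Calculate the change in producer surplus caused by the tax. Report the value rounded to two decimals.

-20.60

Pre-tax equilibrium: 110 - 2Q = 82 + 5Q gives Q* = 4, P* = 102.
A tax on buyers shifts demand down by 8.5: (110 - 8.5) - 2Q = 82 + 5Q, so Q_t = 2.7857. Buyers pay P_b = 104.4286; sellers receive P_s = P_b - 8.5 = 95.9286.
Producers lose the trapezoid between P_s and P* out to Q_t plus the triangle from Q_t to Q*: change in PS = 19.4005 - 40 = -20.5995.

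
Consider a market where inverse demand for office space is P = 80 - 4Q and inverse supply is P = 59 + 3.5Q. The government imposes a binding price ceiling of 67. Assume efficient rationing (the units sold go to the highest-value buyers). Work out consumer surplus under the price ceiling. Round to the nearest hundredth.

Free-market equilibrium: 80 - 4Q = 59 + 3.5Q gives Q* = 2.8, P* = 68.8.
At P = 67, sellers supply (67 - 59)/3.5 = 2.2857 while buyers want more, so the quantity traded is 2.2857 at price 67.
The demand price at Q = 2.2857 is 70.8571. CS is the trapezoid between demand and 67 over [0, 2.2857]: (1/2)[(80 - 67) + (70.8571 - 67)](2.2857) = 19.2653.

19.27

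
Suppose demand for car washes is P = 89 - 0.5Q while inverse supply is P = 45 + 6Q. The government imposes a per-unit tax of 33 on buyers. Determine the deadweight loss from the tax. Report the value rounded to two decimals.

83.77

Without the tax, 89 - 0.5Q = 45 + 6Q so Q* = 6.7692 and P* = 85.6154.
A tax on buyers shifts demand down by 33: (89 - 33) - 0.5Q = 45 + 6Q, so Q_t = 1.6923. Buyers pay P_b = 88.1538; sellers receive P_s = P_b - 33 = 55.1538.
Deadweight loss is the triangle between the curves from Q_t to Q*: (1/2)(6.7692 - 1.6923)(33) = 83.7692.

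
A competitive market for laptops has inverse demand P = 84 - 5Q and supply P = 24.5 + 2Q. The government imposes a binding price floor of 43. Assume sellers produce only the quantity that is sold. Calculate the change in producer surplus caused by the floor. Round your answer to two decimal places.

Free-market equilibrium: 84 - 5Q = 24.5 + 2Q gives Q* = 8.5, P* = 41.5.
At the floor price 43, quantity demanded is (84 - 43)/5 = 8.2; demand is the short side, so Q = 8.2 trades at P = 43.
PS goes from (1/2)(8.5)(17) = 72.25 to 84.46 (computed as (43 - 24.5)(8.2) - (1/2)(2)(8.2)^2), a change of 12.21.

12.21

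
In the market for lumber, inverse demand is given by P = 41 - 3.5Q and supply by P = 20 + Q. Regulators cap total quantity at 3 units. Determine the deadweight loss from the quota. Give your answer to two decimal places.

Without the quota, 41 - 3.5Q = 20 + Q gives Q* = 4.6667.
At Q = 3 the demand price is 41 - 3.5(3) = 30.5 and the supply price is 20 + (3) = 23.
DWL = (1/2)(gap between curves at 3) x (Q* - 3) = (1/2)(7.5)(1.6667) = 6.25.

6.25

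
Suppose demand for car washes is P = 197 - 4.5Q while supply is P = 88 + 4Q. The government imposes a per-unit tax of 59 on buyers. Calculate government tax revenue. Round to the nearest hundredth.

Without the tax, 197 - 4.5Q = 88 + 4Q so Q* = 12.8235 and P* = 139.2941.
With the tax, buyers' net willingness to pay falls by 59: (197 - 59) - 4.5Q = 88 + 4Q, so Q_t = 5.8824. Buyers pay P_b = 170.5294; sellers receive P_s = P_b - 59 = 111.5294.
Tax revenue = t x Q_t = 59 x 5.8824 = 347.0588.

347.06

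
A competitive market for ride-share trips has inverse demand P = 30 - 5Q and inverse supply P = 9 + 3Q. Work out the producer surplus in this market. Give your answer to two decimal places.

10.34

Setting demand equal to supply, 21 = 8Q, so Q* = 2.625 and P* = 16.875.
Producer surplus is the triangle above supply below P*: (1/2)(2.625)(16.875 - 9) = (1/2)(2.625)(7.875) = 10.3359.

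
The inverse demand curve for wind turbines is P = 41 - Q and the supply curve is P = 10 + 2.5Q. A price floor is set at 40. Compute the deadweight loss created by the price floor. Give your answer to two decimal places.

108.04

Without the control, 41 - Q = 10 + 2.5Q so Q* = 8.8571 and P* = 32.1429.
At P = 40, buyers demand (41 - 40)/1 = 1 while sellers would supply more, so the quantity traded is 1 at price 40.
At Q = 1 the demand price is 40 and the supply price is 12.5. Deadweight loss is the triangle between the curves from 1 to 8.8571: (1/2)(40 - 12.5)(8.8571 - 1) = 108.0357.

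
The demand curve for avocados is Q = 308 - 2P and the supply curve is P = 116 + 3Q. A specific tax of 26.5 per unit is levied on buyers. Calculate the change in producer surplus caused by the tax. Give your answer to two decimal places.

-160.62

Rewriting demand in inverse form: P = 154 - 0.5Q.
Pre-tax equilibrium: 154 - 0.5Q = 116 + 3Q gives Q* = 10.8571, P* = 148.5714.
A tax on buyers shifts demand down by 26.5: (154 - 26.5) - 0.5Q = 116 + 3Q, so Q_t = 3.2857. Buyers pay P_b = 152.3571; sellers receive P_s = P_b - 26.5 = 125.8571.
Producers lose the trapezoid between P_s and P* out to Q_t plus the triangle from Q_t to Q*: change in PS = 16.1939 - 176.8163 = -160.6224.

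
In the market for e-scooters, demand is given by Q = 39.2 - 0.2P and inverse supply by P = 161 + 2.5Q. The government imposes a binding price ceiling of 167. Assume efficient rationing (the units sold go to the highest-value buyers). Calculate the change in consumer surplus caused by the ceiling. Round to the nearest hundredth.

Rewriting demand in inverse form: P = 196 - 5Q.
Free-market equilibrium: 196 - 5Q = 161 + 2.5Q gives Q* = 4.6667, P* = 172.6667.
At the ceiling price 167, quantity supplied is (167 - 161)/2.5 = 2.4; supply is the short side, so Q = 2.4 trades at P = 167.
CS goes from (1/2)(4.6667)(23.3333) = 54.4444 to 55.2 (computed as (196 - 167)(2.4) - (1/2)(5)(2.4)^2), a change of 0.7556.

0.76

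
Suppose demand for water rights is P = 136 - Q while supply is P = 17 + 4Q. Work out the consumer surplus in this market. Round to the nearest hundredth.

Equilibrium: 136 - Q = 17 + 4Q, so Q* = 23.8 and P* = 112.2.
The demand choke price is 136, so CS = (1/2)(Q*)(136 - P*) = (1/2)(23.8)(23.8) = 283.22.

283.22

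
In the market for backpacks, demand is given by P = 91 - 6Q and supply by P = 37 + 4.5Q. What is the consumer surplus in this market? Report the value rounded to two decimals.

79.35

Setting demand equal to supply, 54 = 10.5Q, so Q* = 5.1429 and P* = 60.1429.
The demand choke price is 91, so CS = (1/2)(Q*)(91 - P*) = (1/2)(5.1429)(30.8571) = 79.3469.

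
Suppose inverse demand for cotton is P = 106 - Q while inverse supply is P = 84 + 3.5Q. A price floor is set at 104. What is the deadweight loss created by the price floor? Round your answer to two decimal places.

Free-market equilibrium: 106 - Q = 84 + 3.5Q gives Q* = 4.8889, P* = 101.1111.
At P = 104, buyers demand (106 - 104)/1 = 2 while sellers would supply more, so the quantity traded is 2 at price 104.
The lost-trades triangle has base Q* - 2 = 2.8889 and height equal to the gap between the curves at Q = 2, which is 104 - 91 = 13. DWL = (1/2)(2.8889)(13) = 18.7778.

18.78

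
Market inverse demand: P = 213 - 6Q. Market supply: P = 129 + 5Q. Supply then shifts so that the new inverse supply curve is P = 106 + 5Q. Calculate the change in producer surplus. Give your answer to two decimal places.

90.76

Initial equilibrium: Q_0 = 7.6364, P_0 = 167.1818; CS_0 = (1/2)(7.6364)(45.8182) = 174.9421, PS_0 = (1/2)(7.6364)(38.1818) = 145.7851.
New equilibrium: 213 - 6Q = 106 + 5Q gives Q_1 = 9.7273, P_1 = 154.6364; CS_1 = 283.8595, PS_1 = 236.5496.
Change in producer surplus = 236.5496 - 145.7851 = 90.7645.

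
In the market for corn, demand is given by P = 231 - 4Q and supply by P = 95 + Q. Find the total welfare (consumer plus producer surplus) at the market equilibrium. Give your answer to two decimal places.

Set 231 - 4Q = 95 + Q, which gives 136 = 5Q, so Q* = 27.2 and P* = 231 - 4(27.2) = 122.2.
Total surplus is the full triangle between the curves from 0 to Q*: (1/2)(27.2)(231 - 95) = 1849.6.

1849.60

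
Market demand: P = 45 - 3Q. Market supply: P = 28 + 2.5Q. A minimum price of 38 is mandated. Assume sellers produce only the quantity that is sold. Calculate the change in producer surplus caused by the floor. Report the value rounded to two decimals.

4.59

Free-market equilibrium: 45 - 3Q = 28 + 2.5Q gives Q* = 3.0909, P* = 35.7273.
At P = 38, buyers demand (45 - 38)/3 = 2.3333 while sellers would supply more, so the quantity traded is 2.3333 at price 38.
PS goes from (1/2)(3.0909)(7.7273) = 11.9421 to 16.5278 (computed as (38 - 28)(2.3333) - (1/2)(2.5)(2.3333)^2), a change of 4.5856.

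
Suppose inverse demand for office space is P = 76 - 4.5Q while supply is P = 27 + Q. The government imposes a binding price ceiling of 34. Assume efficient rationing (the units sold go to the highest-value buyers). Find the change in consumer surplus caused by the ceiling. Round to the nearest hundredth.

Without the control, 76 - 4.5Q = 27 + Q so Q* = 8.9091 and P* = 35.9091.
At the ceiling price 34, quantity supplied is (34 - 27)/1 = 7; supply is the short side, so Q = 7 trades at P = 34.
CS goes from (1/2)(8.9091)(40.0909) = 178.5868 to 183.75 (computed as (76 - 34)(7) - (1/2)(4.5)(7)^2), a change of 5.1632.

5.16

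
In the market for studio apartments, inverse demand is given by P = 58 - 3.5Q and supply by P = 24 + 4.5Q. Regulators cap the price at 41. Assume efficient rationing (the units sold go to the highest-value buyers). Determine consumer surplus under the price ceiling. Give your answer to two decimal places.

Free-market equilibrium: 58 - 3.5Q = 24 + 4.5Q gives Q* = 4.25, P* = 43.125.
At the ceiling price 41, quantity supplied is (41 - 24)/4.5 = 3.7778; supply is the short side, so Q = 3.7778 trades at P = 41.
The demand price at Q = 3.7778 is 44.7778. CS is the trapezoid between demand and 41 over [0, 3.7778]: (1/2)[(58 - 41) + (44.7778 - 41)](3.7778) = 39.2469.

39.25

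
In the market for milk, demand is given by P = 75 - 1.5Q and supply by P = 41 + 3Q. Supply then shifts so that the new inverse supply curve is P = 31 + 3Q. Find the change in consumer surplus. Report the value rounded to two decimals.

28.89

Initial equilibrium: Q_0 = 7.5556, P_0 = 63.6667; CS_0 = (1/2)(7.5556)(11.3333) = 42.8148, PS_0 = (1/2)(7.5556)(22.6667) = 85.6296.
New equilibrium: 75 - 1.5Q = 31 + 3Q gives Q_1 = 9.7778, P_1 = 60.3333; CS_1 = 71.7037, PS_1 = 143.4074.
Change in consumer surplus = 71.7037 - 42.8148 = 28.8889.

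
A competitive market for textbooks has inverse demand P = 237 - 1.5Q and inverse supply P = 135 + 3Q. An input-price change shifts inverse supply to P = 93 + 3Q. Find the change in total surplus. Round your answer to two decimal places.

Initial equilibrium: Q_0 = 22.6667, P_0 = 203; CS_0 = (1/2)(22.6667)(34) = 385.3333, PS_0 = (1/2)(22.6667)(68) = 770.6667.
New equilibrium: 237 - 1.5Q = 93 + 3Q gives Q_1 = 32, P_1 = 189; CS_1 = 768, PS_1 = 1536.
Change in total surplus = (768 + 1536) - (385.3333 + 770.6667) = 1148.

1148.00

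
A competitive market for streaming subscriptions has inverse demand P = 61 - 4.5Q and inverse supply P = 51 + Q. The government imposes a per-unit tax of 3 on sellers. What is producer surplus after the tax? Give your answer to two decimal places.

Pre-tax equilibrium: 61 - 4.5Q = 51 + Q gives Q* = 1.8182, P* = 52.8182.
With the tax, sellers need 3 more per unit: 61 - 4.5Q = 51 + Q + 3, so Q_t = 1.2727. Buyers pay P_b = 55.2727; sellers receive P_s = P_b - 3 = 52.2727.
PS = (1/2)(Q_t)(P_s - 51) = (1/2)(1.2727)(1.2727) = 0.8099.

0.81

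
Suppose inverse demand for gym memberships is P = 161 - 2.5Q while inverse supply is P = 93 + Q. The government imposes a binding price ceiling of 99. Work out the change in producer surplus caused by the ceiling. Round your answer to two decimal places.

-170.73

Free-market equilibrium: 161 - 2.5Q = 93 + Q gives Q* = 19.4286, P* = 112.4286.
At the ceiling price 99, quantity supplied is (99 - 93)/1 = 6; supply is the short side, so Q = 6 trades at P = 99.
PS goes from (1/2)(19.4286)(19.4286) = 188.7347 to 18 (computed as (99 - 93)(6) - (1/2)(1)(6)^2), a change of -170.7347.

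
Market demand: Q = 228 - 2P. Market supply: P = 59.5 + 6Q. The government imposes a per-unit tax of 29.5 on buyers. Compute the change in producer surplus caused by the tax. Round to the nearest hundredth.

-166.53

Rewriting demand in inverse form: P = 114 - 0.5Q.
Pre-tax equilibrium: 114 - 0.5Q = 59.5 + 6Q gives Q* = 8.3846, P* = 109.8077.
A tax on buyers shifts demand down by 29.5: (114 - 29.5) - 0.5Q = 59.5 + 6Q, so Q_t = 3.8462. Buyers pay P_b = 112.0769; sellers receive P_s = P_b - 29.5 = 82.5769.
Producers lose the trapezoid between P_s and P* out to Q_t plus the triangle from Q_t to Q*: change in PS = 44.3787 - 210.9053 = -166.5266.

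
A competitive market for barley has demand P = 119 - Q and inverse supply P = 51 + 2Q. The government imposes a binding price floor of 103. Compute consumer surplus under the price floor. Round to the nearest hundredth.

128.00

Free-market equilibrium: 119 - Q = 51 + 2Q gives Q* = 22.6667, P* = 96.3333.
At P = 103, buyers demand (119 - 103)/1 = 16 while sellers would supply more, so the quantity traded is 16 at price 103.
CS is the triangle under demand above 103: (1/2)(16)(119 - 103) = 128.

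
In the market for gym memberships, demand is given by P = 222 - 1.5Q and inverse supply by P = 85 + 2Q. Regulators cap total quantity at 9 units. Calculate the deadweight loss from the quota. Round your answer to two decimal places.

Without the quota, 222 - 1.5Q = 85 + 2Q gives Q* = 39.1429.
At Q = 9 the demand price is 222 - 1.5(9) = 208.5 and the supply price is 85 + 2(9) = 103.
Deadweight loss is the triangle between the curves from 9 to 39.1429: (1/2)(208.5 - 103)(39.1429 - 9) = 1590.0357.

1590.04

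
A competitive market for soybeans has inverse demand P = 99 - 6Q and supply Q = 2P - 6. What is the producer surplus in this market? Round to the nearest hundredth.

Rewriting supply in inverse form: P = 3 + 0.5Q.
Setting demand equal to supply, 96 = 6.5Q, so Q* = 14.7692 and P* = 10.3846.
Producer surplus is the triangle above supply below P*: (1/2)(14.7692)(10.3846 - 3) = (1/2)(14.7692)(7.3846) = 54.5325.

54.53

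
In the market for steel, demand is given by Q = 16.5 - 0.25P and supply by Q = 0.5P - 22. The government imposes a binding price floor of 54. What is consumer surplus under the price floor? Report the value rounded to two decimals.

Rewriting demand in inverse form: P = 66 - 4Q.
Rewriting supply in inverse form: P = 44 + 2Q.
Free-market equilibrium: 66 - 4Q = 44 + 2Q gives Q* = 3.6667, P* = 51.3333.
At P = 54, buyers demand (66 - 54)/4 = 3 while sellers would supply more, so the quantity traded is 3 at price 54.
CS is the triangle under demand above 54: (1/2)(3)(66 - 54) = 18.

18.00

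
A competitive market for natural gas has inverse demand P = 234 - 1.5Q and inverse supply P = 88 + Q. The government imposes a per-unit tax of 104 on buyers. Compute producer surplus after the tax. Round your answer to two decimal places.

Without the tax, 234 - 1.5Q = 88 + Q so Q* = 58.4 and P* = 146.4.
With the tax, buyers' net willingness to pay falls by 104: (234 - 104) - 1.5Q = 88 + Q, so Q_t = 16.8. Buyers pay P_b = 208.8; sellers receive P_s = P_b - 104 = 104.8.
PS = (1/2)(Q_t)(P_s - 88) = (1/2)(16.8)(16.8) = 141.12.

141.12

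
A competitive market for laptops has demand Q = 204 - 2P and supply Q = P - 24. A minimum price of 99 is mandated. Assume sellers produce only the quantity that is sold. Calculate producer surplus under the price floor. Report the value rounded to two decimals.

432.00

Rewriting demand in inverse form: P = 102 - 0.5Q.
Rewriting supply in inverse form: P = 24 + Q.
Without the control, 102 - 0.5Q = 24 + Q so Q* = 52 and P* = 76.
At the floor price 99, quantity demanded is (102 - 99)/0.5 = 6; demand is the short side, so Q = 6 trades at P = 99.
The supply price at Q = 6 is 30. PS is the trapezoid between 99 and supply over [0, 6]: (1/2)[(99 - 24) + (99 - 30)](6) = 432.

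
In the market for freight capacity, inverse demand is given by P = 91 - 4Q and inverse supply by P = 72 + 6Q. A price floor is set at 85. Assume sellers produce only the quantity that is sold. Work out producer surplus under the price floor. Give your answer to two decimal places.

12.75

Free-market equilibrium: 91 - 4Q = 72 + 6Q gives Q* = 1.9, P* = 83.4.
At P = 85, buyers demand (91 - 85)/4 = 1.5 while sellers would supply more, so the quantity traded is 1.5 at price 85.
The supply price at Q = 1.5 is 81. PS is the trapezoid between 85 and supply over [0, 1.5]: (1/2)[(85 - 72) + (85 - 81)](1.5) = 12.75.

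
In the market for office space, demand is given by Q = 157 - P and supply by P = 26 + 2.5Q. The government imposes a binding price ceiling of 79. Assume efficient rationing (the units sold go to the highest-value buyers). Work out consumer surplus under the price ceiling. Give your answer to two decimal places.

Rewriting demand in inverse form: P = 157 - Q.
Free-market equilibrium: 157 - Q = 26 + 2.5Q gives Q* = 37.4286, P* = 119.5714.
At the ceiling price 79, quantity supplied is (79 - 26)/2.5 = 21.2; supply is the short side, so Q = 21.2 trades at P = 79.
The demand price at Q = 21.2 is 135.8. CS is the trapezoid between demand and 79 over [0, 21.2]: (1/2)[(157 - 79) + (135.8 - 79)](21.2) = 1428.88.

1428.88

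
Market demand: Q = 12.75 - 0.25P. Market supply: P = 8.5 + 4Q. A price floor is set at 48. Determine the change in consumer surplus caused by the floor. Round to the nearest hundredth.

Rewriting demand in inverse form: P = 51 - 4Q.
Free-market equilibrium: 51 - 4Q = 8.5 + 4Q gives Q* = 5.3125, P* = 29.75.
At the floor price 48, quantity demanded is (51 - 48)/4 = 0.75; demand is the short side, so Q = 0.75 trades at P = 48.
CS goes from (1/2)(5.3125)(21.25) = 56.4453 to 1.125 (computed as (51 - 48)(0.75) - (1/2)(4)(0.75)^2), a change of -55.3203.

-55.32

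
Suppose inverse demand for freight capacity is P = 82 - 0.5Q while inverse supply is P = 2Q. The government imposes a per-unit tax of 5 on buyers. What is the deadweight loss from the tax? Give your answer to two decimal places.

Pre-tax equilibrium: 82 - 0.5Q = 2Q gives Q* = 32.8, P* = 65.6.
With the tax, buyers' net willingness to pay falls by 5: (82 - 5) - 0.5Q = 2Q, so Q_t = 30.8. Buyers pay P_b = 66.6; sellers receive P_s = P_b - 5 = 61.6.
Deadweight loss is the triangle between the curves from Q_t to Q*: (1/2)(32.8 - 30.8)(5) = 5.

5.00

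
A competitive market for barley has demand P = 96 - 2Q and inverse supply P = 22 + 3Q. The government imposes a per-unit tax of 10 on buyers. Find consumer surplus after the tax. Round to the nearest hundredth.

Without the tax, 96 - 2Q = 22 + 3Q so Q* = 14.8 and P* = 66.4.
A tax on buyers shifts demand down by 10: (96 - 10) - 2Q = 22 + 3Q, so Q_t = 12.8. Buyers pay P_b = 70.4; sellers receive P_s = P_b - 10 = 60.4.
Consumer surplus is the triangle under demand above P_b: (1/2)(12.8)(96 - 70.4) = 163.84.

163.84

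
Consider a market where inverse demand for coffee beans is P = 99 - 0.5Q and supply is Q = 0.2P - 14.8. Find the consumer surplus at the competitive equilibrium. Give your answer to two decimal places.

5.17

Rewriting supply in inverse form: P = 74 + 5Q.
Equilibrium: 99 - 0.5Q = 74 + 5Q, so Q* = 4.5455 and P* = 96.7273.
The demand choke price is 99, so CS = (1/2)(Q*)(99 - P*) = (1/2)(4.5455)(2.2727) = 5.1653.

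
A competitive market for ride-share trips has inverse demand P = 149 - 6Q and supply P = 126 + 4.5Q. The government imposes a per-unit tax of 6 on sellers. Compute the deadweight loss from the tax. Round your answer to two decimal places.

Pre-tax equilibrium: 149 - 6Q = 126 + 4.5Q gives Q* = 2.1905, P* = 135.8571.
A tax on sellers shifts supply up by 6: 149 - 6Q = 126 + 4.5Q + 6, so Q_t = 1.619. Buyers pay P_b = 139.2857; sellers receive P_s = P_b - 6 = 133.2857.
Deadweight loss is the triangle between the curves from Q_t to Q*: (1/2)(2.1905 - 1.619)(6) = 1.7143.

1.71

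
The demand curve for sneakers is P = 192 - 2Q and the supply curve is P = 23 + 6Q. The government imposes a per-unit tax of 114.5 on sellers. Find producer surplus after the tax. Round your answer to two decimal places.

Without the tax, 192 - 2Q = 23 + 6Q so Q* = 21.125 and P* = 149.75.
A tax on sellers shifts supply up by 114.5: 192 - 2Q = 23 + 6Q + 114.5, so Q_t = 6.8125. Buyers pay P_b = 178.375; sellers receive P_s = P_b - 114.5 = 63.875.
PS = (1/2)(Q_t)(P_s - 23) = (1/2)(6.8125)(40.875) = 139.2305.

139.23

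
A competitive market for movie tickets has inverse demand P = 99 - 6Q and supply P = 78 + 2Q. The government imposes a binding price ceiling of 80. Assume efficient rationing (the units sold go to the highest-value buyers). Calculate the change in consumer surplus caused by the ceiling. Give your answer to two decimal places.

-4.67

Free-market equilibrium: 99 - 6Q = 78 + 2Q gives Q* = 2.625, P* = 83.25.
At P = 80, sellers supply (80 - 78)/2 = 1 while buyers want more, so the quantity traded is 1 at price 80.
CS goes from (1/2)(2.625)(15.75) = 20.6719 to 16 (computed as (99 - 80)(1) - (1/2)(6)(1)^2), a change of -4.6719.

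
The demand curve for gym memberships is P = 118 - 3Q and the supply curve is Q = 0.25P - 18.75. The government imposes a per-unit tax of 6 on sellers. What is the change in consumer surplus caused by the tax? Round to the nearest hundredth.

Rewriting supply in inverse form: P = 75 + 4Q.
Pre-tax equilibrium: 118 - 3Q = 75 + 4Q gives Q* = 6.1429, P* = 99.5714.
With the tax, sellers need 6 more per unit: 118 - 3Q = 75 + 4Q + 6, so Q_t = 5.2857. Buyers pay P_b = 102.1429; sellers receive P_s = P_b - 6 = 96.1429.
Consumers lose the trapezoid between P* and P_b out to Q_t plus the triangle from Q_t to Q*: change in CS = 41.9082 - 56.602 = -14.6939.

-14.69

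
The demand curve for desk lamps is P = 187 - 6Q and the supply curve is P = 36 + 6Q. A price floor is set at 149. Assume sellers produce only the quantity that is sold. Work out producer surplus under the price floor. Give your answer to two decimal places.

Without the control, 187 - 6Q = 36 + 6Q so Q* = 12.5833 and P* = 111.5.
At the floor price 149, quantity demanded is (187 - 149)/6 = 6.3333; demand is the short side, so Q = 6.3333 trades at P = 149.
The supply price at Q = 6.3333 is 74. PS is the trapezoid between 149 and supply over [0, 6.3333]: (1/2)[(149 - 36) + (149 - 74)](6.3333) = 595.3333.

595.33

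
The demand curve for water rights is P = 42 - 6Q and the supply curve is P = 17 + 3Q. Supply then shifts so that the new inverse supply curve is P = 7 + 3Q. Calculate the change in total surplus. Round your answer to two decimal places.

Initial equilibrium: Q_0 = 2.7778, P_0 = 25.3333; CS_0 = (1/2)(2.7778)(16.6667) = 23.1481, PS_0 = (1/2)(2.7778)(8.3333) = 11.5741.
New equilibrium: 42 - 6Q = 7 + 3Q gives Q_1 = 3.8889, P_1 = 18.6667; CS_1 = 45.3704, PS_1 = 22.6852.
Change in total surplus = (45.3704 + 22.6852) - (23.1481 + 11.5741) = 33.3333.

33.33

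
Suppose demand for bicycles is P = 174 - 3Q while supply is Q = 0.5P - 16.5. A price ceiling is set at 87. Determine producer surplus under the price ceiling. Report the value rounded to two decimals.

729.00

Rewriting supply in inverse form: P = 33 + 2Q.
Without the control, 174 - 3Q = 33 + 2Q so Q* = 28.2 and P* = 89.4.
At P = 87, sellers supply (87 - 33)/2 = 27 while buyers want more, so the quantity traded is 27 at price 87.
PS is the triangle above supply below 87: (1/2)(27)(87 - 33) = 729.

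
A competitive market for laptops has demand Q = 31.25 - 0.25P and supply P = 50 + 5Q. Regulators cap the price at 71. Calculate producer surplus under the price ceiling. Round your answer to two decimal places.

Rewriting demand in inverse form: P = 125 - 4Q.
Without the control, 125 - 4Q = 50 + 5Q so Q* = 8.3333 and P* = 91.6667.
At the ceiling price 71, quantity supplied is (71 - 50)/5 = 4.2; supply is the short side, so Q = 4.2 trades at P = 71.
PS is the triangle above supply below 71: (1/2)(4.2)(71 - 50) = 44.1.

44.10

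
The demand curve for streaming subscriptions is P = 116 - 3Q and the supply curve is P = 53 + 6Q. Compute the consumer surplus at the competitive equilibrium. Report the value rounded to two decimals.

73.50

Set 116 - 3Q = 53 + 6Q, which gives 63 = 9Q, so Q* = 7 and P* = 116 - 3(7) = 95.
CS is the area between the demand curve and P* from 0 to Q*: (1/2)(7)(21) = 73.5.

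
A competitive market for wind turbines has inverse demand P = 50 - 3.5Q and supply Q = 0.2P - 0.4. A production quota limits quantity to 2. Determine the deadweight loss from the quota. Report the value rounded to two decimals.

56.53

Rewriting supply in inverse form: P = 2 + 5Q.
Without the quota, 50 - 3.5Q = 2 + 5Q gives Q* = 5.6471.
At Q = 2 the demand price is 50 - 3.5(2) = 43 and the supply price is 2 + 5(2) = 12.
Deadweight loss is the triangle between the curves from 2 to 5.6471: (1/2)(43 - 12)(5.6471 - 2) = 56.5294.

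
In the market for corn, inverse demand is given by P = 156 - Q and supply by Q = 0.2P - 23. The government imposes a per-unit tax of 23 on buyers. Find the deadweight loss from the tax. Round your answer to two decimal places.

Rewriting supply in inverse form: P = 115 + 5Q.
Without the tax, 156 - Q = 115 + 5Q so Q* = 6.8333 and P* = 149.1667.
A tax on buyers shifts demand down by 23: (156 - 23) - Q = 115 + 5Q, so Q_t = 3. Buyers pay P_b = 153; sellers receive P_s = P_b - 23 = 130.
The welfare triangle lost has base Q* - Q_t = 3.8333 and height t = 23, so DWL = (1/2)(3.8333)(23) = 44.0833.

44.08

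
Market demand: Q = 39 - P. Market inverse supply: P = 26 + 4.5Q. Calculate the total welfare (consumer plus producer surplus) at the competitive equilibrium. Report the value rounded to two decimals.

Rewriting demand in inverse form: P = 39 - Q.
Setting demand equal to supply, 13 = 5.5Q, so Q* = 2.3636 and P* = 36.6364.
CS = (1/2)(2.3636)(2.3636) = 2.7934 and PS = (1/2)(2.3636)(10.6364) = 12.5702, so total surplus = 15.3636.

15.36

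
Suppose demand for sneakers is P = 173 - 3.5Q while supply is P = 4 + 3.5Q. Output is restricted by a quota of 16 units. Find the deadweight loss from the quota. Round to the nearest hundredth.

232.07

Without the quota, 173 - 3.5Q = 4 + 3.5Q gives Q* = 24.1429.
At Q = 16 the demand price is 173 - 3.5(16) = 117 and the supply price is 4 + 3.5(16) = 60.
DWL = (1/2)(gap between curves at 16) x (Q* - 16) = (1/2)(57)(8.1429) = 232.0714.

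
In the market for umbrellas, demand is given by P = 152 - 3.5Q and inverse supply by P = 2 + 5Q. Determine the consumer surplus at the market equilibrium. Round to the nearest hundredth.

Setting demand equal to supply, 150 = 8.5Q, so Q* = 17.6471 and P* = 90.2353.
The demand choke price is 152, so CS = (1/2)(Q*)(152 - P*) = (1/2)(17.6471)(61.7647) = 544.9827.

544.98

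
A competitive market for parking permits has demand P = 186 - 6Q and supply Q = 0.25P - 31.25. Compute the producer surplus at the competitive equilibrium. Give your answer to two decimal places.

Rewriting supply in inverse form: P = 125 + 4Q.
Setting demand equal to supply, 61 = 10Q, so Q* = 6.1 and P* = 149.4.
Producer surplus is the triangle above supply below P*: (1/2)(6.1)(149.4 - 125) = (1/2)(6.1)(24.4) = 74.42.

74.42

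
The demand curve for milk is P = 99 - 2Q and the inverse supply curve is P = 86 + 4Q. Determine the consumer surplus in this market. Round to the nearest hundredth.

Equilibrium: 99 - 2Q = 86 + 4Q, so Q* = 2.1667 and P* = 94.6667.
The demand choke price is 99, so CS = (1/2)(Q*)(99 - P*) = (1/2)(2.1667)(4.3333) = 4.6944.

4.69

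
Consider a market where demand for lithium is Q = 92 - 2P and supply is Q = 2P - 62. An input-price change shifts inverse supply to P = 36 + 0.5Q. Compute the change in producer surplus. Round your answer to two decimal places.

-31.25

Rewriting demand in inverse form: P = 46 - 0.5Q.
Rewriting supply in inverse form: P = 31 + 0.5Q.
Initial equilibrium: Q_0 = 15, P_0 = 38.5; CS_0 = (1/2)(15)(7.5) = 56.25, PS_0 = (1/2)(15)(7.5) = 56.25.
New equilibrium: 46 - 0.5Q = 36 + 0.5Q gives Q_1 = 10, P_1 = 41; CS_1 = 25, PS_1 = 25.
Change in producer surplus = 25 - 56.25 = -31.25.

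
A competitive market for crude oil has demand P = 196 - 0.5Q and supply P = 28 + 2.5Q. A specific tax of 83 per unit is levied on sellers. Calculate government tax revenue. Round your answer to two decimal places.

Without the tax, 196 - 0.5Q = 28 + 2.5Q so Q* = 56 and P* = 168.
A tax on sellers shifts supply up by 83: 196 - 0.5Q = 28 + 2.5Q + 83, so Q_t = 28.3333. Buyers pay P_b = 181.8333; sellers receive P_s = P_b - 83 = 98.8333.
Revenue is the tax times quantity traded: 83 x 28.3333 = 2351.6667.

2351.67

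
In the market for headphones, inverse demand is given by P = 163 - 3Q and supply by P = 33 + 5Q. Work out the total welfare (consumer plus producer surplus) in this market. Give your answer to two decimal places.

1056.25

Set 163 - 3Q = 33 + 5Q, which gives 130 = 8Q, so Q* = 16.25 and P* = 163 - 3(16.25) = 114.25.
Total surplus is the full triangle between the curves from 0 to Q*: (1/2)(16.25)(163 - 33) = 1056.25.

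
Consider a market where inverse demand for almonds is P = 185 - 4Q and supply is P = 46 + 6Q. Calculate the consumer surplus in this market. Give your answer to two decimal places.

386.42

Equilibrium: 185 - 4Q = 46 + 6Q, so Q* = 13.9 and P* = 129.4.
CS is the area between the demand curve and P* from 0 to Q*: (1/2)(13.9)(55.6) = 386.42.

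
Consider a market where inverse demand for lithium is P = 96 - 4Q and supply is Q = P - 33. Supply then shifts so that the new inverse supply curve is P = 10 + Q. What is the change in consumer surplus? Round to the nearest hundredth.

Rewriting supply in inverse form: P = 33 + Q.
Initial equilibrium: Q_0 = 12.6, P_0 = 45.6; CS_0 = (1/2)(12.6)(50.4) = 317.52, PS_0 = (1/2)(12.6)(12.6) = 79.38.
New equilibrium: 96 - 4Q = 10 + Q gives Q_1 = 17.2, P_1 = 27.2; CS_1 = 591.68, PS_1 = 147.92.
Change in consumer surplus = 591.68 - 317.52 = 274.16.

274.16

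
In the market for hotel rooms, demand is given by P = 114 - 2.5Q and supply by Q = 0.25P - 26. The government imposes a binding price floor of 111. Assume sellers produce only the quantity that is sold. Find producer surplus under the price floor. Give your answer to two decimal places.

5.52

Rewriting supply in inverse form: P = 104 + 4Q.
Free-market equilibrium: 114 - 2.5Q = 104 + 4Q gives Q* = 1.5385, P* = 110.1538.
At the floor price 111, quantity demanded is (114 - 111)/2.5 = 1.2; demand is the short side, so Q = 1.2 trades at P = 111.
The supply price at Q = 1.2 is 108.8. PS is the trapezoid between 111 and supply over [0, 1.2]: (1/2)[(111 - 104) + (111 - 108.8)](1.2) = 5.52.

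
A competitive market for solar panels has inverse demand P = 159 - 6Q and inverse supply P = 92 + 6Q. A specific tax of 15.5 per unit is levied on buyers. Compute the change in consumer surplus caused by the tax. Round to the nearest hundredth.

Pre-tax equilibrium: 159 - 6Q = 92 + 6Q gives Q* = 5.5833, P* = 125.5.
With the tax, buyers' net willingness to pay falls by 15.5: (159 - 15.5) - 6Q = 92 + 6Q, so Q_t = 4.2917. Buyers pay P_b = 133.25; sellers receive P_s = P_b - 15.5 = 117.75.
CS falls from (1/2)(5.5833)(33.5) = 93.5208 to (1/2)(4.2917)(25.75) = 55.2552, a change of -38.2656.

-38.27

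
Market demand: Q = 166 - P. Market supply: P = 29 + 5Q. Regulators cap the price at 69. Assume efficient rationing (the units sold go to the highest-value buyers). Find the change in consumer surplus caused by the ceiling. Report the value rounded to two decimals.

Rewriting demand in inverse form: P = 166 - Q.
Free-market equilibrium: 166 - Q = 29 + 5Q gives Q* = 22.8333, P* = 143.1667.
At P = 69, sellers supply (69 - 29)/5 = 8 while buyers want more, so the quantity traded is 8 at price 69.
CS goes from (1/2)(22.8333)(22.8333) = 260.6806 to 744 (computed as (166 - 69)(8) - (1/2)(1)(8)^2), a change of 483.3194.

483.32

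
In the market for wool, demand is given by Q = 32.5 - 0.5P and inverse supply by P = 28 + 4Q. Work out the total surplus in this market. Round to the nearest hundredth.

114.08

Rewriting demand in inverse form: P = 65 - 2Q.
Setting demand equal to supply, 37 = 6Q, so Q* = 6.1667 and P* = 52.6667.
CS = (1/2)(6.1667)(12.3333) = 38.0278 and PS = (1/2)(6.1667)(24.6667) = 76.0556, so total surplus = 114.0833.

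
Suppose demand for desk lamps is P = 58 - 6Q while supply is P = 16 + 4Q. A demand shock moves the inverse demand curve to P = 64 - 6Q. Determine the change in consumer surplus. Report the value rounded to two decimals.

16.20

Initial equilibrium: Q_0 = 4.2, P_0 = 32.8; CS_0 = (1/2)(4.2)(25.2) = 52.92, PS_0 = (1/2)(4.2)(16.8) = 35.28.
New equilibrium: 64 - 6Q = 16 + 4Q gives Q_1 = 4.8, P_1 = 35.2; CS_1 = 69.12, PS_1 = 46.08.
Change in consumer surplus = 69.12 - 52.92 = 16.2.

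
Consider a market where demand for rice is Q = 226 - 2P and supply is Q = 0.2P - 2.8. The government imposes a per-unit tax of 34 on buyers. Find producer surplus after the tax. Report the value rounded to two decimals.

349.17

Rewriting demand in inverse form: P = 113 - 0.5Q.
Rewriting supply in inverse form: P = 14 + 5Q.
Pre-tax equilibrium: 113 - 0.5Q = 14 + 5Q gives Q* = 18, P* = 104.
With the tax, buyers' net willingness to pay falls by 34: (113 - 34) - 0.5Q = 14 + 5Q, so Q_t = 11.8182. Buyers pay P_b = 107.0909; sellers receive P_s = P_b - 34 = 73.0909.
PS = (1/2)(Q_t)(P_s - 14) = (1/2)(11.8182)(59.0909) = 349.1736.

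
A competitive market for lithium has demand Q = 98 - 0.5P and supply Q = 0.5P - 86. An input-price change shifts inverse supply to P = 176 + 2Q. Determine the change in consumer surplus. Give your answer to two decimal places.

Rewriting demand in inverse form: P = 196 - 2Q.
Rewriting supply in inverse form: P = 172 + 2Q.
Initial equilibrium: Q_0 = 6, P_0 = 184; CS_0 = (1/2)(6)(12) = 36, PS_0 = (1/2)(6)(12) = 36.
New equilibrium: 196 - 2Q = 176 + 2Q gives Q_1 = 5, P_1 = 186; CS_1 = 25, PS_1 = 25.
Change in consumer surplus = 25 - 36 = -11.

-11.00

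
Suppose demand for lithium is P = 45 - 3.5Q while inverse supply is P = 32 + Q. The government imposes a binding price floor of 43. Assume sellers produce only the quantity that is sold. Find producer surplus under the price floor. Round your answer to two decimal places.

6.12

Free-market equilibrium: 45 - 3.5Q = 32 + Q gives Q* = 2.8889, P* = 34.8889.
At the floor price 43, quantity demanded is (45 - 43)/3.5 = 0.5714; demand is the short side, so Q = 0.5714 trades at P = 43.
The supply price at Q = 0.5714 is 32.5714. PS is the trapezoid between 43 and supply over [0, 0.5714]: (1/2)[(43 - 32) + (43 - 32.5714)](0.5714) = 6.1224.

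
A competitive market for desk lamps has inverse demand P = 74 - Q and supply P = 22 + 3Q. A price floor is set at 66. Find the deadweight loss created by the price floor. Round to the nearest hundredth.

Without the control, 74 - Q = 22 + 3Q so Q* = 13 and P* = 61.
At the floor price 66, quantity demanded is (74 - 66)/1 = 8; demand is the short side, so Q = 8 trades at P = 66.
The lost-trades triangle has base Q* - 8 = 5 and height equal to the gap between the curves at Q = 8, which is 66 - 46 = 20. DWL = (1/2)(5)(20) = 50.

50.00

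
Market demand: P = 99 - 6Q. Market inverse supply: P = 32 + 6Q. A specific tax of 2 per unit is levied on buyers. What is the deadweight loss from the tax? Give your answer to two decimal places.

Pre-tax equilibrium: 99 - 6Q = 32 + 6Q gives Q* = 5.5833, P* = 65.5.
A tax on buyers shifts demand down by 2: (99 - 2) - 6Q = 32 + 6Q, so Q_t = 5.4167. Buyers pay P_b = 66.5; sellers receive P_s = P_b - 2 = 64.5.
The welfare triangle lost has base Q* - Q_t = 0.1667 and height t = 2, so DWL = (1/2)(0.1667)(2) = 0.1667.

0.17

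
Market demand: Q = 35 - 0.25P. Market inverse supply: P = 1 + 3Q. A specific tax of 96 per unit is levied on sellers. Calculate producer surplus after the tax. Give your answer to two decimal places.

56.60

Rewriting demand in inverse form: P = 140 - 4Q.
Without the tax, 140 - 4Q = 1 + 3Q so Q* = 19.8571 and P* = 60.5714.
A tax on sellers shifts supply up by 96: 140 - 4Q = 1 + 3Q + 96, so Q_t = 6.1429. Buyers pay P_b = 115.4286; sellers receive P_s = P_b - 96 = 19.4286.
Producer surplus is the triangle above supply below P_s: (1/2)(6.1429)(19.4286 - 1) = 56.602.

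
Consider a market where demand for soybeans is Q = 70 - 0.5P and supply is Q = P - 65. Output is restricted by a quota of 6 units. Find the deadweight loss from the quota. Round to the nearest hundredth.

Rewriting demand in inverse form: P = 140 - 2Q.
Rewriting supply in inverse form: P = 65 + Q.
Without the quota, 140 - 2Q = 65 + Q gives Q* = 25.
At Q = 6 the demand price is 140 - 2(6) = 128 and the supply price is 65 + (6) = 71.
Deadweight loss is the triangle between the curves from 6 to 25: (1/2)(128 - 71)(25 - 6) = 541.5.

541.50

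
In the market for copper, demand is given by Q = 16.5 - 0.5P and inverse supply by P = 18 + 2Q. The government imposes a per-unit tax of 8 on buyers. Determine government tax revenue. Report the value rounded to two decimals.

Rewriting demand in inverse form: P = 33 - 2Q.
Pre-tax equilibrium: 33 - 2Q = 18 + 2Q gives Q* = 3.75, P* = 25.5.
With the tax, buyers' net willingness to pay falls by 8: (33 - 8) - 2Q = 18 + 2Q, so Q_t = 1.75. Buyers pay P_b = 29.5; sellers receive P_s = P_b - 8 = 21.5.
Tax revenue = t x Q_t = 8 x 1.75 = 14.

14.00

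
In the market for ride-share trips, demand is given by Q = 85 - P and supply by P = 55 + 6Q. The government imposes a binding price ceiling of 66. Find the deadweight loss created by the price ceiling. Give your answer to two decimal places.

Rewriting demand in inverse form: P = 85 - Q.
Free-market equilibrium: 85 - Q = 55 + 6Q gives Q* = 4.2857, P* = 80.7143.
At P = 66, sellers supply (66 - 55)/6 = 1.8333 while buyers want more, so the quantity traded is 1.8333 at price 66.
At Q = 1.8333 the demand price is 83.1667 and the supply price is 66. Deadweight loss is the triangle between the curves from 1.8333 to 4.2857: (1/2)(83.1667 - 66)(4.2857 - 1.8333) = 21.0496.

21.05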